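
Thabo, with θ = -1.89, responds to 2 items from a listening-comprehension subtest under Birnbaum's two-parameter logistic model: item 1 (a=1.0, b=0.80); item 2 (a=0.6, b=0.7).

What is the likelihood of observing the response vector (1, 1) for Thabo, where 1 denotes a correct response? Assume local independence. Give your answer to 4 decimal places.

0.0111

P(θ) = 1 / (1 + exp(−a(θ − b)))
P_1 = 1/(1+e^{2.6900}) = 0.0636
P_2 = 1/(1+e^{1.5540}) = 0.1745
L = P_1 × P_2 = 0.0636 × 0.1745 = 0.01109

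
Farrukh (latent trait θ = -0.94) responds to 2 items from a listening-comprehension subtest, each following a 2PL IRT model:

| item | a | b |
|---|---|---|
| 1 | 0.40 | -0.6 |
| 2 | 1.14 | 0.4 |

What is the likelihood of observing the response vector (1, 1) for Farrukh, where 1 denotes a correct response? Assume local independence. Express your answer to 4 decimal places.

0.0831

P(θ) = 1 / (1 + exp(−a(θ − b)))
P_1 = 1/(1+e^{0.1360}) = 0.4661
P_2 = 1/(1+e^{1.5276}) = 0.1783
L = P_1 × P_2 = 0.4661 × 0.1783 = 0.08312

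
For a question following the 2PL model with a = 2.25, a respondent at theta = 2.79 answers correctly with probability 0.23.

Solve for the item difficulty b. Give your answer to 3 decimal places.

P(theta) = 1 / (1 + exp(−a(theta − b)))
logit(0.23) = ln(0.23/0.77) = -1.2083
b = theta − logit/(a) = 2.79 − (-1.2083)/2.2500 = 3.3270

3.327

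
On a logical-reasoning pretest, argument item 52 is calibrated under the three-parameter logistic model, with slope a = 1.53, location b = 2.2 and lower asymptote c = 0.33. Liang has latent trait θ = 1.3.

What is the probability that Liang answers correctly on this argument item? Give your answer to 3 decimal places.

P(θ) = c + (1 − c) · 1 / (1 + exp(−a(θ − b)))
Exponent: 1.53 × (1.3 − 2.2) = -1.3770
1/(1 + e^{1.3770}) = 0.2015
P = 0.33 + 0.67 × 0.2015 = 0.4650

0.465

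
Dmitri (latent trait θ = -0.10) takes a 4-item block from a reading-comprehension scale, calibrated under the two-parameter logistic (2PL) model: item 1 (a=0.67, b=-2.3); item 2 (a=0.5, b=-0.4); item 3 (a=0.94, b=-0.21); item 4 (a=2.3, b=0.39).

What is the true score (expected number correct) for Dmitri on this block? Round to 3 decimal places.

P(θ) = 1 / (1 + exp(−a(θ − b)))
P_1 = 1/(1+e^{-1.4740}) = 0.8137
P_2 = 1/(1+e^{-0.1500}) = 0.5374
P_3 = 1/(1+e^{-0.1034}) = 0.5258
P_4 = 1/(1+e^{1.1270}) = 0.2447
E[score] = 0.8137 + 0.5374 + 0.5258 + 0.2447 = 2.1216

2.122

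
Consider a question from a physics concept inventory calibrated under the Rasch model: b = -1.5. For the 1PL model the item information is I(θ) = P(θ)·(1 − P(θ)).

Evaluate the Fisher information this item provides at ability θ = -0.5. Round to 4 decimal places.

P = 1/(1+e^{-1.0000}) = 0.7311
P(1−P) = 0.7311 × 0.2689 = 0.1966
I = P(1−P) = 0.19661

0.1966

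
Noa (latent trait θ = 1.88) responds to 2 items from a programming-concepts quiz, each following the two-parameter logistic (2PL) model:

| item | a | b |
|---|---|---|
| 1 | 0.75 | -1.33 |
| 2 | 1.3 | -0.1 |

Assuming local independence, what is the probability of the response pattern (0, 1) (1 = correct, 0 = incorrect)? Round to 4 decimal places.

P(θ) = 1 / (1 + exp(−a(θ − b)))
P_1 = 1/(1+e^{-2.4075}) = 0.9174
P_2 = 1/(1+e^{-2.5740}) = 0.9292
L = (1−P_1) × P_2 = 0.0826 × 0.9292 = 0.07675

0.0768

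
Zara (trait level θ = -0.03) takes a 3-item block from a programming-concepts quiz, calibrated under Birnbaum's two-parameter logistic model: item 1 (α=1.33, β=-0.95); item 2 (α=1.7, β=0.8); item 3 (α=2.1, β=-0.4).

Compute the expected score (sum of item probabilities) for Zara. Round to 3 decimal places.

1.654

P(θ) = 1 / (1 + exp(−α(θ − β)))
P_1 = 1/(1+e^{-1.2236}) = 0.7727
P_2 = 1/(1+e^{1.4110}) = 0.1961
P_3 = 1/(1+e^{-0.7770}) = 0.6850
E[score] = 0.7727 + 0.1961 + 0.6850 = 1.6538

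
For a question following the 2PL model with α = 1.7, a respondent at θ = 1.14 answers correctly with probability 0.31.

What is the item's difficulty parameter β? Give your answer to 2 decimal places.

1.61

P(θ) = 1 / (1 + exp(−α(θ − β)))
logit(0.31) = ln(0.31/0.69) = -0.8001
β = θ − logit/(α) = 1.14 − (-0.8001)/1.7000 = 1.6107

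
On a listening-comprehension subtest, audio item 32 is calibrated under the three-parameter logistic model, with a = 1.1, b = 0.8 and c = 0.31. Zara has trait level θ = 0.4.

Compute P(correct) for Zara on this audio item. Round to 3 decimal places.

0.580

P(θ) = c + (1 − c) · 1 / (1 + exp(−a(θ − b)))
Exponent: 1.1 × (0.4 − 0.8) = -0.4400
1/(1 + e^{0.4400}) = 0.3917
P = 0.31 + 0.69 × 0.3917 = 0.5803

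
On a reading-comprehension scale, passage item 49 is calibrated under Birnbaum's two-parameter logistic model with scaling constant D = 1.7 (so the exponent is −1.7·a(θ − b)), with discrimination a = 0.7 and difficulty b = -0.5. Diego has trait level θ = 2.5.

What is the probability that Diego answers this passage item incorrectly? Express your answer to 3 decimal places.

P(θ) = 1 / (1 + exp(−D·a(θ − b)))
Exponent: 1.7 × 0.7 × (2.5 − (-0.5)) = 3.5700
1/(1 + e^{-3.5700}) = 0.9726
P = 0.9726
P(incorrect) = 1 − 0.9726 = 0.0274

0.027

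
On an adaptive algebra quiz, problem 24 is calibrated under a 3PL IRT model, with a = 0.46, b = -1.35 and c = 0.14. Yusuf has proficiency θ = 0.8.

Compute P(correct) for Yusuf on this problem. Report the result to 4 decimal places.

P(θ) = c + (1 − c) · 1 / (1 + exp(−a(θ − b)))
Exponent: 0.46 × (0.8 − (-1.35)) = 0.9890
1/(1 + e^{-0.9890}) = 0.7289
P = 0.14 + 0.86 × 0.7289 = 0.7668

0.7668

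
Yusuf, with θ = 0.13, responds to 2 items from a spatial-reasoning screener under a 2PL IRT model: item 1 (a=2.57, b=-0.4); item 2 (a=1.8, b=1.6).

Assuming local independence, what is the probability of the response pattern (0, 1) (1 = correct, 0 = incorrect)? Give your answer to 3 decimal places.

0.014

P(θ) = 1 / (1 + exp(−a(θ − b)))
P_1 = 1/(1+e^{-1.3621}) = 0.7961
P_2 = 1/(1+e^{2.6460}) = 0.0662
L = (1−P_1) × P_2 = 0.2039 × 0.0662 = 0.01351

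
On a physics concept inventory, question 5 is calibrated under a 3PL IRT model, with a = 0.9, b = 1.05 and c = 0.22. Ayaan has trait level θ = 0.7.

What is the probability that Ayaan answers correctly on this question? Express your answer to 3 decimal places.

0.549

P(θ) = c + (1 − c) · 1 / (1 + exp(−a(θ − b)))
Exponent: 0.9 × (0.7 − 1.05) = -0.3150
1/(1 + e^{0.3150}) = 0.4219
P = 0.22 + 0.78 × 0.4219 = 0.5491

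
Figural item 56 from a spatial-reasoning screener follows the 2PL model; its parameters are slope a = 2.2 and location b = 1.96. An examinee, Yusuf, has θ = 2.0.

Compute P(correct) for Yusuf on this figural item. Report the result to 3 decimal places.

0.522

P(θ) = 1 / (1 + exp(−a(θ − b)))
Exponent: 2.2 × (2.0 − 1.96) = 0.0880
1/(1 + e^{-0.0880}) = 0.5220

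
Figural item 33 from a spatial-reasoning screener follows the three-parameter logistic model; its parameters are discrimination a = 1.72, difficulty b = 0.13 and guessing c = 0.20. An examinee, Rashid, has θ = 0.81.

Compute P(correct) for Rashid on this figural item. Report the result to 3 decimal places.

0.810

P(θ) = c + (1 − c) · 1 / (1 + exp(−a(θ − b)))
Exponent: 1.72 × (0.81 − 0.13) = 1.1696
1/(1 + e^{-1.1696}) = 0.7631
P = 0.20 + 0.80 × 0.7631 = 0.8105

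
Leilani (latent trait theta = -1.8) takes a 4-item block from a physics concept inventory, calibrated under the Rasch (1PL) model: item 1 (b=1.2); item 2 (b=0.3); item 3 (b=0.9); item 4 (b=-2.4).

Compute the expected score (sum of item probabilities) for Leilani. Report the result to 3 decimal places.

0.865

P(theta) = 1 / (1 + exp(−(theta − b)))
P_1 = 1/(1+e^{3.0000}) = 0.0474
P_2 = 1/(1+e^{2.1000}) = 0.1091
P_3 = 1/(1+e^{2.7000}) = 0.0630
P_4 = 1/(1+e^{-0.6000}) = 0.6457
E[score] = 0.0474 + 0.1091 + 0.0630 + 0.6457 = 0.8652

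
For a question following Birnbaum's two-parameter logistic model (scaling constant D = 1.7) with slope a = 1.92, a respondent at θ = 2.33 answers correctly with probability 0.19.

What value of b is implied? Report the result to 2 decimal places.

P(θ) = 1 / (1 + exp(−D·a(θ − b)))
logit(0.19) = ln(0.19/0.81) = -1.4500
b = θ − logit/(1.7·a) = 2.33 − (-1.4500)/3.2640 = 2.7742

2.77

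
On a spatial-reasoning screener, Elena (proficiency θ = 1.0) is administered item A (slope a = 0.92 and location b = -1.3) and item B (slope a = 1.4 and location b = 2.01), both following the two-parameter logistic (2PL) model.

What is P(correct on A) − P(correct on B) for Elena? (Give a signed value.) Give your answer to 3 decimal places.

0.697

P(θ) = 1 / (1 + exp(−a(θ − b)))
P_A = 0.8924
P_B = 0.1956
P_A − P_B = 0.6968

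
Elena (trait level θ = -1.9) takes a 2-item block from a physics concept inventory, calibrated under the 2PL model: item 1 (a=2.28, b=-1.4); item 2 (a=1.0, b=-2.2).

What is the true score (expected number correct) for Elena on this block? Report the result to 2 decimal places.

P(θ) = 1 / (1 + exp(−a(θ − b)))
P_1 = 1/(1+e^{1.1400}) = 0.2423
P_2 = 1/(1+e^{-0.3000}) = 0.5744
E[score] = 0.2423 + 0.5744 = 0.8168

0.82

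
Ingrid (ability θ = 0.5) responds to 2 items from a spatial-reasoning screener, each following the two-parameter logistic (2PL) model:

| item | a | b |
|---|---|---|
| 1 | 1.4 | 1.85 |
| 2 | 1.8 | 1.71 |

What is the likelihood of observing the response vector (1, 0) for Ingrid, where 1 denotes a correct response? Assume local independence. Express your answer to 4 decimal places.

P(θ) = 1 / (1 + exp(−a(θ − b)))
P_1 = 1/(1+e^{1.8900}) = 0.1312
P_2 = 1/(1+e^{2.1780}) = 0.1017
L = P_1 × (1−P_2) = 0.1312 × 0.8983 = 0.11789

0.1179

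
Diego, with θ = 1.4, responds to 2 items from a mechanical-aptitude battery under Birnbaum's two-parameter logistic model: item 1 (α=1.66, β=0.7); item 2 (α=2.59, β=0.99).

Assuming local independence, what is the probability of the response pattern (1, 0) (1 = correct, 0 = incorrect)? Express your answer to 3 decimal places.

P(θ) = 1 / (1 + exp(−α(θ − β)))
P_1 = 1/(1+e^{-1.1620}) = 0.7617
P_2 = 1/(1+e^{-1.0619}) = 0.7431
L = P_1 × (1−P_2) = 0.7617 × 0.2569 = 0.19572

0.196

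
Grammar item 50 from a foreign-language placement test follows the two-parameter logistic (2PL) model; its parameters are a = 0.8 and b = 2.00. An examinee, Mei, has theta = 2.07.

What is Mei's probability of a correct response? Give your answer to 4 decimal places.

P(theta) = 1 / (1 + exp(−a(theta − b)))
Exponent: 0.8 × (2.07 − 2.00) = 0.0560
1/(1 + e^{-0.0560}) = 0.5140

0.5140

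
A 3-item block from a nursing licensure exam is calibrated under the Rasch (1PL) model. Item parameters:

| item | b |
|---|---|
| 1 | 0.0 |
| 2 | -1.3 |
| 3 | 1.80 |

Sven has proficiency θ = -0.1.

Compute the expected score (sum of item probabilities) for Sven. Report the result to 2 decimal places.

1.37

P(θ) = 1 / (1 + exp(−(θ − b)))
P_1 = 1/(1+e^{0.1000}) = 0.4750
P_2 = 1/(1+e^{-1.2000}) = 0.7685
P_3 = 1/(1+e^{1.9000}) = 0.1301
E[score] = 0.4750 + 0.7685 + 0.1301 = 1.3737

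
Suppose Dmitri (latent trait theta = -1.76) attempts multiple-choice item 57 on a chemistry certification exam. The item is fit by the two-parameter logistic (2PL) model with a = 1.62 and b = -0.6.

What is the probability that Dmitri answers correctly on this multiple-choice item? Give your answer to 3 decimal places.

0.132

P(theta) = 1 / (1 + exp(−a(theta − b)))
Exponent: 1.62 × (-1.76 − (-0.6)) = -1.8792
1/(1 + e^{1.8792}) = 0.1325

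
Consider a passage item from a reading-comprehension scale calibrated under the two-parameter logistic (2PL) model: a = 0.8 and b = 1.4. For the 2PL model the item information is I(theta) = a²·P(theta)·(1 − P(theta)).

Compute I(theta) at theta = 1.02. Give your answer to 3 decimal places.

0.156

P = 1/(1+e^{0.3040}) = 0.4246
P(1−P) = 0.4246 × 0.5754 = 0.2443
I = a² × P(1−P) = 0.8² × 0.2443 = 0.15636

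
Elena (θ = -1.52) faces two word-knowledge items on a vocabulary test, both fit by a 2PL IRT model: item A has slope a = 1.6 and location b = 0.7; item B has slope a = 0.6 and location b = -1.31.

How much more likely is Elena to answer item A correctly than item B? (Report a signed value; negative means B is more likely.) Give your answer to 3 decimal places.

-0.441

P(θ) = 1 / (1 + exp(−a(θ − b)))
P_A = 0.0279
P_B = 0.4685
P_A − P_B = -0.4407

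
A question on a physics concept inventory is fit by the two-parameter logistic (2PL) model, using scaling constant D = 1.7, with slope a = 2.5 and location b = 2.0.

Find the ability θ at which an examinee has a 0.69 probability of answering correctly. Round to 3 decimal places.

P(θ) = 1 / (1 + exp(−D·a(θ − b)))
logit = ln(0.6900/0.3100) = 0.8001
θ = b + logit/(1.7·a) = 2.0 + 0.8001/4.2500 = 2.1883

2.188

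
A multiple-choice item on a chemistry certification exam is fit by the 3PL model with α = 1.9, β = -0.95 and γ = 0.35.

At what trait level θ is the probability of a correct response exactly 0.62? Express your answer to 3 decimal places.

P(θ) = γ + (1 − γ) · 1 / (1 + exp(−α(θ − β)))
Remove guessing floor: (0.62 − 0.35)/(1 − 0.35) = 0.4154
logit = ln(0.4154/0.5846) = -0.3417
θ = β + logit/(α) = -0.95 + (-0.3417)/1.9000 = -1.1299

-1.130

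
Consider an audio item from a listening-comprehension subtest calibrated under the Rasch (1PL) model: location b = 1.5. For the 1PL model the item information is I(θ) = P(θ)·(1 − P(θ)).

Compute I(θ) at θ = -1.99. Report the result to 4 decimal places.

0.0287

P = 1/(1+e^{3.4900}) = 0.0296
P(1−P) = 0.0296 × 0.9704 = 0.0287
I = P(1−P) = 0.02872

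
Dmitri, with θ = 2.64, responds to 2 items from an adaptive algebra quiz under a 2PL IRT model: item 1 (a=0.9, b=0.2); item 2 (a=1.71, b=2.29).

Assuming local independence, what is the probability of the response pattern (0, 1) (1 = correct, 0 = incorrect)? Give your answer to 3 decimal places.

P(θ) = 1 / (1 + exp(−a(θ − b)))
P_1 = 1/(1+e^{-2.1960}) = 0.8999
P_2 = 1/(1+e^{-0.5985}) = 0.6453
L = (1−P_1) × P_2 = 0.1001 × 0.6453 = 0.06460

0.065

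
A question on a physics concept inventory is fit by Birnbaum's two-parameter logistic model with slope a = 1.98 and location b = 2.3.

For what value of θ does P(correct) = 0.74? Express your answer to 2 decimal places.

P(θ) = 1 / (1 + exp(−a(θ − b)))
logit = ln(0.7400/0.2600) = 1.0460
θ = b + logit/(a) = 2.3 + 1.0460/1.9800 = 2.8283

2.83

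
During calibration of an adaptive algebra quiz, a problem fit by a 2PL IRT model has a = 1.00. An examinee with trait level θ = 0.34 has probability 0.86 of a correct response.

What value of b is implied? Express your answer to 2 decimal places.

P(θ) = 1 / (1 + exp(−a(θ − b)))
logit(0.86) = ln(0.86/0.14) = 1.8153
b = θ − logit/(a) = 0.34 − 1.8153/1.0000 = -1.4753

-1.48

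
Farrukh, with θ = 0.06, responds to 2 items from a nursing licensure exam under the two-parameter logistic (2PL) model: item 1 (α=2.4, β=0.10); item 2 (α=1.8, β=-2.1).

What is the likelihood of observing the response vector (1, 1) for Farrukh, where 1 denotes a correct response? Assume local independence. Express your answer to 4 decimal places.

0.4665

P(θ) = 1 / (1 + exp(−α(θ − β)))
P_1 = 1/(1+e^{0.0960}) = 0.4760
P_2 = 1/(1+e^{-3.8880}) = 0.9799
L = P_1 × P_2 = 0.4760 × 0.9799 = 0.46646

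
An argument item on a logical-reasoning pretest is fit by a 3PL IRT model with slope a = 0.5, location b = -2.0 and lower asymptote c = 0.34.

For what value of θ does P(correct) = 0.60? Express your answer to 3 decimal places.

-2.862

P(θ) = c + (1 − c) · 1 / (1 + exp(−a(θ − b)))
Remove guessing floor: (0.60 − 0.34)/(1 − 0.34) = 0.3939
logit = ln(0.3939/0.6061) = -0.4308
θ = b + logit/(a) = -2.0 + (-0.4308)/0.5000 = -2.8616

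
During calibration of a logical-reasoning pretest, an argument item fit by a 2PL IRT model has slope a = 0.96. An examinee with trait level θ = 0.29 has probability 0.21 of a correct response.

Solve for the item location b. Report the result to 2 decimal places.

1.67

P(θ) = 1 / (1 + exp(−a(θ − b)))
logit(0.21) = ln(0.21/0.79) = -1.3249
b = θ − logit/(a) = 0.29 − (-1.3249)/0.9600 = 1.6701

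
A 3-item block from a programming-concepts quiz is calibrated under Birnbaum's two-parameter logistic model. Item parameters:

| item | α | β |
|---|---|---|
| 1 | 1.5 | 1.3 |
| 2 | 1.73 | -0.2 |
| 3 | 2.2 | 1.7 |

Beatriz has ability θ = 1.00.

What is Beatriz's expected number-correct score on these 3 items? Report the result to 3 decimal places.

1.454

P(θ) = 1 / (1 + exp(−α(θ − β)))
P_1 = 1/(1+e^{0.4500}) = 0.3894
P_2 = 1/(1+e^{-2.0760}) = 0.8885
P_3 = 1/(1+e^{1.5400}) = 0.1765
E[score] = 0.3894 + 0.8885 + 0.1765 = 1.4544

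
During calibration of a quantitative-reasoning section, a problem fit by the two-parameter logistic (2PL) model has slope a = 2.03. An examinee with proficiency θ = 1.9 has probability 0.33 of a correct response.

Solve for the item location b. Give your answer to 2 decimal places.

2.25

P(θ) = 1 / (1 + exp(−a(θ − b)))
logit(0.33) = ln(0.33/0.67) = -0.7082
b = θ − logit/(a) = 1.9 − (-0.7082)/2.0300 = 2.2489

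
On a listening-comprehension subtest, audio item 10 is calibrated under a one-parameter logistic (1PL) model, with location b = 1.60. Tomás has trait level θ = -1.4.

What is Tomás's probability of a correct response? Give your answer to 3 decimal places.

P(θ) = 1 / (1 + exp(−(θ − b)))
Exponent: (-1.4 − 1.60) = -3.0000
1/(1 + e^{3.0000}) = 0.0474
P = 0.0474

0.047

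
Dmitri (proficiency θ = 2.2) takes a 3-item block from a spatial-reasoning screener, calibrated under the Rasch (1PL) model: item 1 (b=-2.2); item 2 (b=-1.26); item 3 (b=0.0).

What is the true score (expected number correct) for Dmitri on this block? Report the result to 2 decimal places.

P(θ) = 1 / (1 + exp(−(θ − b)))
P_1 = 1/(1+e^{-4.4000}) = 0.9879
P_2 = 1/(1+e^{-3.4600}) = 0.9695
P_3 = 1/(1+e^{-2.2000}) = 0.9002
E[score] = 0.9879 + 0.9695 + 0.9002 = 2.8576

2.86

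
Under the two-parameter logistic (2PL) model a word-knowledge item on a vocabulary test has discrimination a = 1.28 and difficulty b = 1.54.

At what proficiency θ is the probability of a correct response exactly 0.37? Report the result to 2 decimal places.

1.12

P(θ) = 1 / (1 + exp(−a(θ − b)))
logit = ln(0.3700/0.6300) = -0.5322
θ = b + logit/(a) = 1.54 + (-0.5322)/1.2800 = 1.1242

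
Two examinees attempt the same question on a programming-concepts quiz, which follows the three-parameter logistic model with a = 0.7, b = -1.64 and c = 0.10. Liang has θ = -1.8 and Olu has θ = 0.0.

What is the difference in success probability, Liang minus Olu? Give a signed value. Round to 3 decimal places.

P(θ) = c + (1 − c) · 1 / (1 + exp(−a(θ − b)))
P(Liang) = 0.5248  [exponent -0.1120]
P(Olu) = 0.7832  [exponent 1.1480]
Difference = 0.5248 − 0.7832 = -0.2584

-0.258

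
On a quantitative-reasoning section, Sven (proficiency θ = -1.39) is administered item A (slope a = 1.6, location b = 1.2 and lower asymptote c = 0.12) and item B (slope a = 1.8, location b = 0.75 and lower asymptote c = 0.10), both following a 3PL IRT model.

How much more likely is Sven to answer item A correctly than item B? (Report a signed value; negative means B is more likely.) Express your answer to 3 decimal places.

P(θ) = c + (1 − c) · 1 / (1 + exp(−a(θ − b)))
P_A = 0.1337
P_B = 0.1187
P_A − P_B = 0.0150

0.015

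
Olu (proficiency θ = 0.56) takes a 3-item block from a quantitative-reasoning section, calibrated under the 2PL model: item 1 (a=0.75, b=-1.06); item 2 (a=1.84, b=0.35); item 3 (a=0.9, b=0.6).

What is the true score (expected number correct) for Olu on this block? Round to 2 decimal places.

1.86

P(θ) = 1 / (1 + exp(−a(θ − b)))
P_1 = 1/(1+e^{-1.2150}) = 0.7712
P_2 = 1/(1+e^{-0.3864}) = 0.5954
P_3 = 1/(1+e^{0.0360}) = 0.4910
E[score] = 0.7712 + 0.5954 + 0.4910 = 1.8576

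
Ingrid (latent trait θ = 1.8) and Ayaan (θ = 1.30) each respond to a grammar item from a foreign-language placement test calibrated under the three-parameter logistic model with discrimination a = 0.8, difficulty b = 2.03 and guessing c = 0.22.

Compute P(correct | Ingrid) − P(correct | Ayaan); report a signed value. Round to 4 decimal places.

P(θ) = c + (1 − c) · 1 / (1 + exp(−a(θ − b)))
P(Ingrid) = 0.5742  [exponent -0.1840]
P(Ayaan) = 0.4992  [exponent -0.5840]
Difference = 0.5742 − 0.4992 = 0.0750

0.0750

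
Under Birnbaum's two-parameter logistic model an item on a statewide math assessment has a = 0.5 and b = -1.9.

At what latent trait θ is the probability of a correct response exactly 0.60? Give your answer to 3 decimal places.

-1.089

P(θ) = 1 / (1 + exp(−a(θ − b)))
logit = ln(0.6000/0.4000) = 0.4055
θ = b + logit/(a) = -1.9 + 0.4055/0.5000 = -1.0891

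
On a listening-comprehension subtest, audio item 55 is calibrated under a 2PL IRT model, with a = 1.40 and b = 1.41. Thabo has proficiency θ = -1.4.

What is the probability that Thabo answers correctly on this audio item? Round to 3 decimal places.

P(θ) = 1 / (1 + exp(−a(θ − b)))
Exponent: 1.40 × (-1.4 − 1.41) = -3.9340
1/(1 + e^{3.9340}) = 0.0192

0.019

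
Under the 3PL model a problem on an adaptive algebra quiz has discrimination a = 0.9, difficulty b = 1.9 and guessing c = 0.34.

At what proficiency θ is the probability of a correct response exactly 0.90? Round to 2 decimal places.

P(θ) = c + (1 − c) · 1 / (1 + exp(−a(θ − b)))
Remove guessing floor: (0.90 − 0.34)/(1 − 0.34) = 0.8485
logit = ln(0.8485/0.1515) = 1.7228
θ = b + logit/(a) = 1.9 + 1.7228/0.9000 = 3.8142

3.81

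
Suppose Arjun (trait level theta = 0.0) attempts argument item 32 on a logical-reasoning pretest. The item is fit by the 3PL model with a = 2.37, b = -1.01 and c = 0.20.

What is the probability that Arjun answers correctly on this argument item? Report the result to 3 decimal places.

P(theta) = c + (1 − c) · 1 / (1 + exp(−a(theta − b)))
Exponent: 2.37 × (0.0 − (-1.01)) = 2.3937
1/(1 + e^{-2.3937}) = 0.9163
P = 0.20 + 0.80 × 0.9163 = 0.9331

0.933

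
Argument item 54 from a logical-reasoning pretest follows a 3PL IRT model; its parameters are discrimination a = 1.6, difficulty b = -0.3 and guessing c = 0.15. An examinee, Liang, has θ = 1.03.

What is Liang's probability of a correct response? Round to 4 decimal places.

P(θ) = c + (1 − c) · 1 / (1 + exp(−a(θ − b)))
Exponent: 1.6 × (1.03 − (-0.3)) = 2.1280
1/(1 + e^{-2.1280}) = 0.8936
P = 0.15 + 0.85 × 0.8936 = 0.9096

0.9096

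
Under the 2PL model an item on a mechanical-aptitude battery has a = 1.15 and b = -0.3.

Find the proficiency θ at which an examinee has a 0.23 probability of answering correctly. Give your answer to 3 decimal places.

P(θ) = 1 / (1 + exp(−a(θ − b)))
logit = ln(0.2300/0.7700) = -1.2083
θ = b + logit/(a) = -0.3 + (-1.2083)/1.1500 = -1.3507

-1.351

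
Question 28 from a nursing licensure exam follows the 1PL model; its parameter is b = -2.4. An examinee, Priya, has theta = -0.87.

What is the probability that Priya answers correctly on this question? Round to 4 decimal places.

0.8220

P(theta) = 1 / (1 + exp(−(theta − b)))
Exponent: (-0.87 − (-2.4)) = 1.5300
1/(1 + e^{-1.5300}) = 0.8220
P = 0.8220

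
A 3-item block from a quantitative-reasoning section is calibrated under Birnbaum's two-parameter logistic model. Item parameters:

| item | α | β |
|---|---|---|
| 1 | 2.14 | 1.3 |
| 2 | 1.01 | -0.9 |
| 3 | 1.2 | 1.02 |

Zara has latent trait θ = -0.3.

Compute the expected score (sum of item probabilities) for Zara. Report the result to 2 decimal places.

P(θ) = 1 / (1 + exp(−α(θ − β)))
P_1 = 1/(1+e^{3.4240}) = 0.0316
P_2 = 1/(1+e^{-0.6060}) = 0.6470
P_3 = 1/(1+e^{1.5840}) = 0.1702
E[score] = 0.0316 + 0.6470 + 0.1702 = 0.8488

0.85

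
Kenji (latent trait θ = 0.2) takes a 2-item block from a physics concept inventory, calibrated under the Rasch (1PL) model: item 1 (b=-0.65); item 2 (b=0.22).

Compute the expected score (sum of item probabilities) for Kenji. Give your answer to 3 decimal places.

1.196

P(θ) = 1 / (1 + exp(−(θ − b)))
P_1 = 1/(1+e^{-0.8500}) = 0.7006
P_2 = 1/(1+e^{0.0200}) = 0.4950
E[score] = 0.7006 + 0.4950 = 1.1956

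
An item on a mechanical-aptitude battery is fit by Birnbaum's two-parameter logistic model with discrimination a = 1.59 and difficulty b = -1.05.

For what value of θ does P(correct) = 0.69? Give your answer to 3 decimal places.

P(θ) = 1 / (1 + exp(−a(θ − b)))
logit = ln(0.6900/0.3100) = 0.8001
θ = b + logit/(a) = -1.05 + 0.8001/1.5900 = -0.5468

-0.547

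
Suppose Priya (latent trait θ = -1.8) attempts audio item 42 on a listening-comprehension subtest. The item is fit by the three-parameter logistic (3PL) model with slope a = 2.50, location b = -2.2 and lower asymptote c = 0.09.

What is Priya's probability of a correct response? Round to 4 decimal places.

P(θ) = c + (1 − c) · 1 / (1 + exp(−a(θ − b)))
Exponent: 2.50 × (-1.8 − (-2.2)) = 1.0000
1/(1 + e^{-1.0000}) = 0.7311
P = 0.09 + 0.91 × 0.7311 = 0.7553

0.7553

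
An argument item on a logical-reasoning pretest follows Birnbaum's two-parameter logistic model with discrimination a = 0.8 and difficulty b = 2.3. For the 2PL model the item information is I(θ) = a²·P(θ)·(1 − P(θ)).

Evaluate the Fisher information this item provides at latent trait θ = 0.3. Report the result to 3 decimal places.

P = 1/(1+e^{1.6000}) = 0.1680
P(1−P) = 0.1680 × 0.8320 = 0.1398
I = a² × P(1−P) = 0.8² × 0.1398 = 0.08945

0.089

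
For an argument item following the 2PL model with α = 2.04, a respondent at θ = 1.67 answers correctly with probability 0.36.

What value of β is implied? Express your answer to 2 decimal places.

P(θ) = 1 / (1 + exp(−α(θ − β)))
logit(0.36) = ln(0.36/0.64) = -0.5754
β = θ − logit/(α) = 1.67 − (-0.5754)/2.0400 = 1.9520

1.95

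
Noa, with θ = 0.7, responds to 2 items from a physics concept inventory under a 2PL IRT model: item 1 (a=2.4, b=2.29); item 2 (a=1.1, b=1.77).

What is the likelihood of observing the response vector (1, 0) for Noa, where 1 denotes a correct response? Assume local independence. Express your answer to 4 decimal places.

0.0165

P(θ) = 1 / (1 + exp(−a(θ − b)))
P_1 = 1/(1+e^{3.8160}) = 0.0215
P_2 = 1/(1+e^{1.1770}) = 0.2356
L = P_1 × (1−P_2) = 0.0215 × 0.7644 = 0.01647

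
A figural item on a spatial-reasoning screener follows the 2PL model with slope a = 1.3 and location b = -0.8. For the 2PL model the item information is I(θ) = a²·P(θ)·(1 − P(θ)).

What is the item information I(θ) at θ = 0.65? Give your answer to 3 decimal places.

P = 1/(1+e^{-1.8850}) = 0.8682
P(1−P) = 0.8682 × 0.1318 = 0.1144
I = a² × P(1−P) = 1.3² × 0.1144 = 0.19340

0.193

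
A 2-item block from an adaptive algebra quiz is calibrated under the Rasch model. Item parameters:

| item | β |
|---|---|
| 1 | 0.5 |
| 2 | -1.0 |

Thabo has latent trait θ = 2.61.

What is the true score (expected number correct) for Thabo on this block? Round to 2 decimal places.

1.87

P(θ) = 1 / (1 + exp(−(θ − β)))
P_1 = 1/(1+e^{-2.1100}) = 0.8919
P_2 = 1/(1+e^{-3.6100}) = 0.9737
E[score] = 0.8919 + 0.9737 = 1.8655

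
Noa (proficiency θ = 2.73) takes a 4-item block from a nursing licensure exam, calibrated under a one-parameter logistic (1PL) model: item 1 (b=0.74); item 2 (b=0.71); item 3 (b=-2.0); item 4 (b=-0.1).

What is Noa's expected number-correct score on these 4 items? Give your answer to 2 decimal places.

P(θ) = 1 / (1 + exp(−(θ − b)))
P_1 = 1/(1+e^{-1.9900}) = 0.8797
P_2 = 1/(1+e^{-2.0200}) = 0.8829
P_3 = 1/(1+e^{-4.7300}) = 0.9913
P_4 = 1/(1+e^{-2.8300}) = 0.9443
E[score] = 0.8797 + 0.8829 + 0.9913 + 0.9443 = 3.6982

3.70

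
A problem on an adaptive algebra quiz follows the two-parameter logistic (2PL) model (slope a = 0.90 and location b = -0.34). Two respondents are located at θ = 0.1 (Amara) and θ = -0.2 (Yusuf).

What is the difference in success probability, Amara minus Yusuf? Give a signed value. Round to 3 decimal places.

0.066

P(θ) = 1 / (1 + exp(−a(θ − b)))
P(Amara) = 0.5977  [exponent 0.3960]
P(Yusuf) = 0.5315  [exponent 0.1260]
Difference = 0.5977 − 0.5315 = 0.0663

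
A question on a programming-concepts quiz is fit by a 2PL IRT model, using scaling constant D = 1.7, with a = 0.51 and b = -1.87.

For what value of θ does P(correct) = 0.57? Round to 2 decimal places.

P(θ) = 1 / (1 + exp(−D·a(θ − b)))
logit = ln(0.5700/0.4300) = 0.2819
θ = b + logit/(1.7·a) = -1.87 + 0.2819/0.8670 = -1.5449

-1.54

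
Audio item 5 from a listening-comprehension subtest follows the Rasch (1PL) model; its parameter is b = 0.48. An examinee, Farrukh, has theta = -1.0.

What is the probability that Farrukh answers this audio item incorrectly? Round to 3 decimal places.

0.815

P(theta) = 1 / (1 + exp(−(theta − b)))
Exponent: (-1.0 − 0.48) = -1.4800
1/(1 + e^{1.4800}) = 0.1854
P = 0.1854
P(incorrect) = 1 − 0.1854 = 0.8146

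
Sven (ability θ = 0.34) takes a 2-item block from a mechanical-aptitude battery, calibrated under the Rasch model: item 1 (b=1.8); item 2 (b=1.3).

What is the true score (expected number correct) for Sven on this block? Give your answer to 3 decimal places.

0.465

P(θ) = 1 / (1 + exp(−(θ − b)))
P_1 = 1/(1+e^{1.4600}) = 0.1885
P_2 = 1/(1+e^{0.9600}) = 0.2769
E[score] = 0.1885 + 0.2769 = 0.4653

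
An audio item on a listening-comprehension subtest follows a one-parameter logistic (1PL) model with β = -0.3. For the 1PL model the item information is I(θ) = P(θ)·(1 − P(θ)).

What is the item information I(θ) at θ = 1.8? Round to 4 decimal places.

P = 1/(1+e^{-2.1000}) = 0.8909
P(1−P) = 0.8909 × 0.1091 = 0.0972
I = P(1−P) = 0.09719

0.0972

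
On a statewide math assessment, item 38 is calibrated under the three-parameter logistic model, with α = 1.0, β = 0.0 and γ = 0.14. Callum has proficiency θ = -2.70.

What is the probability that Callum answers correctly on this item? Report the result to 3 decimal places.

0.194

P(θ) = γ + (1 − γ) · 1 / (1 + exp(−α(θ − β)))
Exponent: 1.0 × (-2.70 − 0.0) = -2.7000
1/(1 + e^{2.7000}) = 0.0630
P = 0.14 + 0.86 × 0.0630 = 0.1942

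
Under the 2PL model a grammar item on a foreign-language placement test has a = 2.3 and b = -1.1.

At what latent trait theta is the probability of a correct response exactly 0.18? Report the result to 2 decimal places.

-1.76

P(theta) = 1 / (1 + exp(−a(theta − b)))
logit = ln(0.1800/0.8200) = -1.5163
theta = b + logit/(a) = -1.1 + (-1.5163)/2.3000 = -1.7593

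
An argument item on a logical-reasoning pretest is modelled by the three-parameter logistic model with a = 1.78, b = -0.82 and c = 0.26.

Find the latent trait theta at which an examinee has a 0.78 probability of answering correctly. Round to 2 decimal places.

-0.34

P(theta) = c + (1 − c) · 1 / (1 + exp(−a(theta − b)))
Remove guessing floor: (0.78 − 0.26)/(1 − 0.26) = 0.7027
logit = ln(0.7027/0.2973) = 0.8602
theta = b + logit/(a) = -0.82 + 0.8602/1.7800 = -0.3367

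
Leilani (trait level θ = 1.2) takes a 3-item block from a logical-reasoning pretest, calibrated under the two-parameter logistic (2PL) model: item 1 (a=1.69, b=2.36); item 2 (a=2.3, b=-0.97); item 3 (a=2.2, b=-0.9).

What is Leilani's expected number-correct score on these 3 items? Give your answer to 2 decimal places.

P(θ) = 1 / (1 + exp(−a(θ − b)))
P_1 = 1/(1+e^{1.9604}) = 0.1234
P_2 = 1/(1+e^{-4.9910}) = 0.9932
P_3 = 1/(1+e^{-4.6200}) = 0.9902
E[score] = 0.1234 + 0.9932 + 0.9902 = 2.1069

2.11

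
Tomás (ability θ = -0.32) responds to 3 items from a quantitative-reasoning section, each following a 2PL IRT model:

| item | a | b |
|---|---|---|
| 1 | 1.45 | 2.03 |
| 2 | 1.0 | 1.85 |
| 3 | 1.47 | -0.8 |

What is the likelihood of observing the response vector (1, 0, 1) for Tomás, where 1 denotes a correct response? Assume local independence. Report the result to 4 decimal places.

0.0193

P(θ) = 1 / (1 + exp(−a(θ − b)))
P_1 = 1/(1+e^{3.4075}) = 0.0321
P_2 = 1/(1+e^{2.1700}) = 0.1025
P_3 = 1/(1+e^{-0.7056}) = 0.6694
L = P_1 × (1−P_2) × P_3 = 0.0321 × 0.8975 × 0.6694 = 0.01926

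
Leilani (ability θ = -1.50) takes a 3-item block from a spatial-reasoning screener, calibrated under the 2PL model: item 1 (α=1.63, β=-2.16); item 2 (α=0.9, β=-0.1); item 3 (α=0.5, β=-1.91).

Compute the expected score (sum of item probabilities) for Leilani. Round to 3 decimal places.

P(θ) = 1 / (1 + exp(−α(θ − β)))
P_1 = 1/(1+e^{-1.0758}) = 0.7457
P_2 = 1/(1+e^{1.2600}) = 0.2210
P_3 = 1/(1+e^{-0.2050}) = 0.5511
E[score] = 0.7457 + 0.2210 + 0.5511 = 1.5177

1.518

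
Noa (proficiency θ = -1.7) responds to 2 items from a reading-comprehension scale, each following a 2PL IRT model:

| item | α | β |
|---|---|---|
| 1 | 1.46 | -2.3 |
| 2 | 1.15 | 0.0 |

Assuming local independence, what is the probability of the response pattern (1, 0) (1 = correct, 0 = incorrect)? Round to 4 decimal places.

0.6184

P(θ) = 1 / (1 + exp(−α(θ − β)))
P_1 = 1/(1+e^{-0.8760}) = 0.7060
P_2 = 1/(1+e^{1.9550}) = 0.1240
L = P_1 × (1−P_2) = 0.7060 × 0.8760 = 0.61844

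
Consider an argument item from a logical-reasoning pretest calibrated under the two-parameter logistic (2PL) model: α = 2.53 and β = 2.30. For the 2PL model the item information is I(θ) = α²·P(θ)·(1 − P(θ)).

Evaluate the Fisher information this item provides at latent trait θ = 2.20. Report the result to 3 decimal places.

P = 1/(1+e^{0.2530}) = 0.4371
P(1−P) = 0.4371 × 0.5629 = 0.2460
I = α² × P(1−P) = 2.53² × 0.2460 = 1.57489

1.575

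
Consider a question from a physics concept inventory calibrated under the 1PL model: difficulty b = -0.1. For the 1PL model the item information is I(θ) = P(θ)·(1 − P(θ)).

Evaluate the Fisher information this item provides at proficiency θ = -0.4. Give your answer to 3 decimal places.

0.244

P = 1/(1+e^{0.3000}) = 0.4256
P(1−P) = 0.4256 × 0.5744 = 0.2445
I = P(1−P) = 0.24446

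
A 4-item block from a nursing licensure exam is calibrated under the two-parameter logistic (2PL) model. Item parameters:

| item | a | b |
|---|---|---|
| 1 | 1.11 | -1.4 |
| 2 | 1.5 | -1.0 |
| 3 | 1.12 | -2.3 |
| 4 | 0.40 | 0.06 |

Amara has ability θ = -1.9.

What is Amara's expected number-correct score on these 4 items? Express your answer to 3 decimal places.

P(θ) = 1 / (1 + exp(−a(θ − b)))
P_1 = 1/(1+e^{0.5550}) = 0.3647
P_2 = 1/(1+e^{1.3500}) = 0.2059
P_3 = 1/(1+e^{-0.4480}) = 0.6102
P_4 = 1/(1+e^{0.7840}) = 0.3135
E[score] = 0.3647 + 0.2059 + 0.6102 + 0.3135 = 1.4942

1.494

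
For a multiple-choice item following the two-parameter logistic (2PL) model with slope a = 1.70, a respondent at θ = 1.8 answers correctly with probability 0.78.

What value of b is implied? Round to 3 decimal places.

1.055

P(θ) = 1 / (1 + exp(−a(θ − b)))
logit(0.78) = ln(0.78/0.22) = 1.2657
b = θ − logit/(a) = 1.8 − 1.2657/1.7000 = 1.0555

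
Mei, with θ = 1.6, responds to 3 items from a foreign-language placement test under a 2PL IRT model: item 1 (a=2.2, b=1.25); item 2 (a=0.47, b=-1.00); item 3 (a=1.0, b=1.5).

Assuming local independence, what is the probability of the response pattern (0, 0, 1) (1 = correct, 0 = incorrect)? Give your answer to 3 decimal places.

0.038

P(θ) = 1 / (1 + exp(−a(θ − b)))
P_1 = 1/(1+e^{-0.7700}) = 0.6835
P_2 = 1/(1+e^{-1.2220}) = 0.7724
P_3 = 1/(1+e^{-0.1000}) = 0.5250
L = (1−P_1) × (1−P_2) × P_3 = 0.3165 × 0.2276 × 0.5250 = 0.03781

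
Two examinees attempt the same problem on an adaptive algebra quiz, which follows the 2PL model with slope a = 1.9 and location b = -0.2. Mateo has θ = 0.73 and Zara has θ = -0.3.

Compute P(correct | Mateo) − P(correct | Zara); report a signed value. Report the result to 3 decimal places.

0.401

P(θ) = 1 / (1 + exp(−a(θ − b)))
P(Mateo) = 0.8541  [exponent 1.7670]
P(Zara) = 0.4526  [exponent -0.1900]
Difference = 0.8541 − 0.4526 = 0.4014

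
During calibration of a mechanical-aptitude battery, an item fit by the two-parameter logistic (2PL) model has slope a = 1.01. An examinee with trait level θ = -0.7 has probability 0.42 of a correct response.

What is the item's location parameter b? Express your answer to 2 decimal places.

P(θ) = 1 / (1 + exp(−a(θ − b)))
logit(0.42) = ln(0.42/0.58) = -0.3228
b = θ − logit/(a) = -0.7 − (-0.3228)/1.0100 = -0.3804

-0.38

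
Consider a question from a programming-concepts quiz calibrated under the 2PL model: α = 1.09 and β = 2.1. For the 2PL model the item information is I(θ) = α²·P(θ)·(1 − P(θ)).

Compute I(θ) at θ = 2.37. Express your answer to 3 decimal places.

P = 1/(1+e^{-0.2943}) = 0.5730
P(1−P) = 0.5730 × 0.4270 = 0.2447
I = α² × P(1−P) = 1.09² × 0.2447 = 0.29069

0.291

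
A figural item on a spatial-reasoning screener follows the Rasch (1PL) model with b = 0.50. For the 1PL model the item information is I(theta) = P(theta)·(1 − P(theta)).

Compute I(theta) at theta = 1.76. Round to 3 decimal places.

P = 1/(1+e^{-1.2600}) = 0.7790
P(1−P) = 0.7790 × 0.2210 = 0.1721
I = P(1−P) = 0.17214

0.172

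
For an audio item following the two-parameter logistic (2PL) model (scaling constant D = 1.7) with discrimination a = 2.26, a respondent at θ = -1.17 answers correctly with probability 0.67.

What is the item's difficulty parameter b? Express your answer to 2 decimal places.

-1.35

P(θ) = 1 / (1 + exp(−D·a(θ − b)))
logit(0.67) = ln(0.67/0.33) = 0.7082
b = θ − logit/(1.7·a) = -1.17 − 0.7082/3.8420 = -1.3543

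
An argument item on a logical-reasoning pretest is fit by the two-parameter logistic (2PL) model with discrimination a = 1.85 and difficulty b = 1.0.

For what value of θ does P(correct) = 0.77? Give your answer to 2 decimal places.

1.65

P(θ) = 1 / (1 + exp(−a(θ − b)))
logit = ln(0.7700/0.2300) = 1.2083
θ = b + logit/(a) = 1.0 + 1.2083/1.8500 = 1.6531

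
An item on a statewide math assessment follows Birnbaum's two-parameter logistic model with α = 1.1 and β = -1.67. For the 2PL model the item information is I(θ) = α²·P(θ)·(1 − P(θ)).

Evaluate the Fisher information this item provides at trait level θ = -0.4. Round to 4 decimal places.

P = 1/(1+e^{-1.3970}) = 0.8017
P(1−P) = 0.8017 × 0.1983 = 0.1590
I = α² × P(1−P) = 1.1² × 0.1590 = 0.19236

0.1924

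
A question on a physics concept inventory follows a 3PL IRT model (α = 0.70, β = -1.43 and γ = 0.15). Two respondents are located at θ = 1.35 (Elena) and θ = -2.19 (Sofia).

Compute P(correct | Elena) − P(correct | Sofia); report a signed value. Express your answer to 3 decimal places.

0.429

P(θ) = γ + (1 − γ) · 1 / (1 + exp(−α(θ − β)))
P(Elena) = 0.8938  [exponent 1.9460]
P(Sofia) = 0.4645  [exponent -0.5320]
Difference = 0.8938 − 0.4645 = 0.4292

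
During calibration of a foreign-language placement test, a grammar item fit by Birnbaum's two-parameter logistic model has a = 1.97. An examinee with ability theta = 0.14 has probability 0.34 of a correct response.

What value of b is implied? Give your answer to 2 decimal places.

P(theta) = 1 / (1 + exp(−a(theta − b)))
logit(0.34) = ln(0.34/0.66) = -0.6633
b = theta − logit/(a) = 0.14 − (-0.6633)/1.9700 = 0.4767

0.48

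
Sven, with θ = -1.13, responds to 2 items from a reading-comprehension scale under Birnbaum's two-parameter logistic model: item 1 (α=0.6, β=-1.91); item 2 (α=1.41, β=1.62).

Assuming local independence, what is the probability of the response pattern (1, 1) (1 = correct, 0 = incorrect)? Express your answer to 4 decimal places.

0.0125

P(θ) = 1 / (1 + exp(−α(θ − β)))
P_1 = 1/(1+e^{-0.4680}) = 0.6149
P_2 = 1/(1+e^{3.8775}) = 0.0203
L = P_1 × P_2 = 0.6149 × 0.0203 = 0.01247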